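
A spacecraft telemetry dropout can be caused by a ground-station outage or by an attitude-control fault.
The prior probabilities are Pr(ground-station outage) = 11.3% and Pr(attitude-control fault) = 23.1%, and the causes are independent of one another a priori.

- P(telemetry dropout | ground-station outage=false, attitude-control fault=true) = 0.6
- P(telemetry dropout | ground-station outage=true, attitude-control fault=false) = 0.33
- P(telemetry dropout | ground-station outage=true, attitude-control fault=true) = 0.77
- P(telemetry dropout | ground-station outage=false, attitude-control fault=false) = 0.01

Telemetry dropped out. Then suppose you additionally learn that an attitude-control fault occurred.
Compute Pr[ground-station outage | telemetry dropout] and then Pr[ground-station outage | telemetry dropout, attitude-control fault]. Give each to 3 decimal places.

Pr[ground-station outage | telemetry dropout] ≈ 0.273; Pr[ground-station outage | telemetry dropout, attitude-control fault] ≈ 0.141

P(telemetry dropout) = 0.01×0.887×0.769 + 0.6×0.887×0.231 + 0.33×0.113×0.769 + 0.77×0.113×0.231 = 0.006821 + 0.122938 + 0.028676 + 0.020099 = 0.178534
Restricting to configurations with ground-station outage present: 0.028676 + 0.020099 = 0.048775.
P(ground-station outage | telemetry dropout) = 0.048775 / 0.178534 ≈ 0.273

Now condition on the additional information:
For the numerator, keep only ground-station outage=true terms: 0.77×0.113 = 0.087010
Denominator P(telemetry dropout | attitude-control fault): 0.6×0.887 + 0.77×0.113 = 0.619210
Posterior = 0.087010 / 0.619210 ≈ 0.141
The drop from 0.273 to 0.141 is the explaining-away (discounting) effect.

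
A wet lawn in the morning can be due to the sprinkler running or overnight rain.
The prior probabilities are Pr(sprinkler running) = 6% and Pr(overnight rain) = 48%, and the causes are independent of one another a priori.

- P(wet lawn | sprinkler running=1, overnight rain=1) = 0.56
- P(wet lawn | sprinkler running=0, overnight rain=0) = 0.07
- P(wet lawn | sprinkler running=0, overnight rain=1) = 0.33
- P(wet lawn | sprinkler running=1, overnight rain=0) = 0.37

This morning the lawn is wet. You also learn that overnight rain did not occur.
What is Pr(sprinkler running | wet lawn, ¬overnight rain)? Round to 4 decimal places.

Pr(sprinkler running | wet lawn, ¬overnight rain) ≈ 0.2523

By total probability over both values of sprinkler running:
  P(wet lawn | ¬overnight rain) = 0.07·0.94 + 0.37·0.06
        = 0.065800 + 0.022200 = 0.088000
Keeping only the sprinkler running-present terms gives 0.022200, so
  P(sprinkler running | wet lawn, ¬overnight rain) = 0.022200 / 0.088000 ≈ 0.2523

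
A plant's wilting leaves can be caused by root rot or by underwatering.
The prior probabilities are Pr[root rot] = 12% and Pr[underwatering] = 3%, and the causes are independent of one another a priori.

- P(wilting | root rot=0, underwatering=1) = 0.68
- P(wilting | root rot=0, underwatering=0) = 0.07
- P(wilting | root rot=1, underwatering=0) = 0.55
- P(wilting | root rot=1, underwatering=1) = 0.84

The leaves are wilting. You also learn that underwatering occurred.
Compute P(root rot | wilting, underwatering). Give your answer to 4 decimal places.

By total probability over both values of root rot:
  P(wilting | underwatering) = 0.68·0.88 + 0.84·0.12
        = 0.598400 + 0.100800 = 0.699200
The terms with root rot present sum to 0.100800, so
  P(root rot | wilting, underwatering) = 0.100800 / 0.699200 ≈ 0.1442

P(root rot | wilting, underwatering) ≈ 0.1442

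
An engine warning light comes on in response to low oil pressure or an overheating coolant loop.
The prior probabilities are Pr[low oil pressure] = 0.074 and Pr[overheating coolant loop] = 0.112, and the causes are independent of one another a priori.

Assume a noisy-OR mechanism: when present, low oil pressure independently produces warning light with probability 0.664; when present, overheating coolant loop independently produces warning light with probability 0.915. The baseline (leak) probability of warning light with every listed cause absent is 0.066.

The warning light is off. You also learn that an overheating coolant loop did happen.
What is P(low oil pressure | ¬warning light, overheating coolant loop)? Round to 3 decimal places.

Under noisy-OR, P(warning light | causes) = 1 − (1−0.066)·∏(1−qᵢ) over the active causes.
P(¬warning light | overheating coolant loop) = 0.07939*0.926 + 0.026675*0.074 = 0.073515 + 0.001974 = 0.075489
Of this, 0.001974 comes from 0.026675*0.074 (the low oil pressure=true cases).
Hence the posterior is 0.001974/0.075489 ≈ 0.026.

P(low oil pressure | ¬warning light, overheating coolant loop) ≈ 0.026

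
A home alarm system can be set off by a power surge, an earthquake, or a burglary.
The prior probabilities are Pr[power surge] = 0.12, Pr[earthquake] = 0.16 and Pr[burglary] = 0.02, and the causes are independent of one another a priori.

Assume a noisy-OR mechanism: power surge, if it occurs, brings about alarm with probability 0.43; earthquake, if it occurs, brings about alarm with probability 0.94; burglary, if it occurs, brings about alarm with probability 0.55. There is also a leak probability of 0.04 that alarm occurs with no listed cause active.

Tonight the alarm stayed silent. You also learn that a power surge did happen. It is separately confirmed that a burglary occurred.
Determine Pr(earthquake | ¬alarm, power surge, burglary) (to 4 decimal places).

Under noisy-OR, P(alarm | causes) = 1 − (1−0.04)·∏(1−qᵢ) over the active causes.
Numerator (weight on configurations with earthquake): 0.014774·0.16 = 0.002364
The normalizing constant is 0.24624·0.84 + 0.014774·0.16 = 0.209206
P(earthquake | ¬alarm, power surge, burglary) = 0.002364/0.209206 ≈ 0.0113

Pr(earthquake | ¬alarm, power surge, burglary) ≈ 0.0113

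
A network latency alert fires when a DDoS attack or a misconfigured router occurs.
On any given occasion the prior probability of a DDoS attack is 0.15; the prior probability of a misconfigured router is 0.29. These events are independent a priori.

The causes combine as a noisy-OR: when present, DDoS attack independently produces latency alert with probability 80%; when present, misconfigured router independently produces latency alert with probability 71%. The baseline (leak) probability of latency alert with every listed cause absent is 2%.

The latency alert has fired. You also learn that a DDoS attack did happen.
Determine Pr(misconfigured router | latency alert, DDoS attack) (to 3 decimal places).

Pr(misconfigured router | latency alert, DDoS attack) ≈ 0.324

Under noisy-OR, P(latency alert | causes) = 1 − (1−0.02)·∏(1−qᵢ) over the active causes.
Weight on misconfigured router=true, given the evidence: 0.94316·0.29 = 0.273516
Normalizer over all consistent configurations: 0.804·0.71 + 0.94316·0.29 = 0.844356
Posterior = 0.273516 / 0.844356 ≈ 0.324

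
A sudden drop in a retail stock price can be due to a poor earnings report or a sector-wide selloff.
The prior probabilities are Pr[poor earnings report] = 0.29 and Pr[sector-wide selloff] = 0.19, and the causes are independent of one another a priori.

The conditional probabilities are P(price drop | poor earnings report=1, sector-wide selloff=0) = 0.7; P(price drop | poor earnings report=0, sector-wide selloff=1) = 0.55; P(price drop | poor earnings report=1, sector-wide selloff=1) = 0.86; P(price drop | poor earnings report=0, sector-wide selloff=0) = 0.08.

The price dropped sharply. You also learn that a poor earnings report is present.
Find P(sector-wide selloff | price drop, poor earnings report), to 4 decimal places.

For the numerator, keep only sector-wide selloff=true terms: 0.86×0.19 = 0.163400
Normalizer over all consistent configurations: 0.7×0.81 + 0.86×0.19 = 0.730400
Posterior = 0.163400 / 0.730400 ≈ 0.2237

P(sector-wide selloff | price drop, poor earnings report) ≈ 0.2237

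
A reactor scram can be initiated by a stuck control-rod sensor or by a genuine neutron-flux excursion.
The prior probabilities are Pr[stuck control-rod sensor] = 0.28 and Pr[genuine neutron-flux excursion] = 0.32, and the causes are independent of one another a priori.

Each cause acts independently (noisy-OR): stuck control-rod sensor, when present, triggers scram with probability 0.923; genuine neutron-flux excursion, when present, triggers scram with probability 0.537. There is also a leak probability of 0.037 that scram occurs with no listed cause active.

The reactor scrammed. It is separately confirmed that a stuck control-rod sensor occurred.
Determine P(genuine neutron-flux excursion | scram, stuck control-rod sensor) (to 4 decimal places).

Under noisy-OR, P(scram | causes) = 1 − (1−0.037)·∏(1−qᵢ) over the active causes.
Enumerate both values of genuine neutron-flux excursion and weight by the priors:
  P(scram | stuck control-rod sensor) = 0.925849*0.68 + 0.965668*0.32
        = 0.629577 + 0.309014 = 0.938591
Keeping only the genuine neutron-flux excursion-present terms gives 0.309014, so
  P(genuine neutron-flux excursion | scram, stuck control-rod sensor) = 0.309014 / 0.938591 ≈ 0.3292

P(genuine neutron-flux excursion | scram, stuck control-rod sensor) ≈ 0.3292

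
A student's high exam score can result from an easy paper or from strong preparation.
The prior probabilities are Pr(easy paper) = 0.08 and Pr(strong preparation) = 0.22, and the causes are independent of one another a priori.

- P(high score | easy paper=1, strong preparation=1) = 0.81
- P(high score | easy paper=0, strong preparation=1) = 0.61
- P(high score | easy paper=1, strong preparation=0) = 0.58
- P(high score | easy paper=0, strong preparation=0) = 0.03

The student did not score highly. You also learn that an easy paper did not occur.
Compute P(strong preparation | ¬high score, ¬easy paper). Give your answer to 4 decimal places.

Weight on strong preparation=true, given the evidence: 0.39·0.22 = 0.085800
Normalizer over all consistent configurations: 0.97·0.78 + 0.39·0.22 = 0.842400
P(strong preparation | ¬high score, ¬easy paper) = 0.085800/0.842400 ≈ 0.1019

P(strong preparation | ¬high score, ¬easy paper) ≈ 0.1019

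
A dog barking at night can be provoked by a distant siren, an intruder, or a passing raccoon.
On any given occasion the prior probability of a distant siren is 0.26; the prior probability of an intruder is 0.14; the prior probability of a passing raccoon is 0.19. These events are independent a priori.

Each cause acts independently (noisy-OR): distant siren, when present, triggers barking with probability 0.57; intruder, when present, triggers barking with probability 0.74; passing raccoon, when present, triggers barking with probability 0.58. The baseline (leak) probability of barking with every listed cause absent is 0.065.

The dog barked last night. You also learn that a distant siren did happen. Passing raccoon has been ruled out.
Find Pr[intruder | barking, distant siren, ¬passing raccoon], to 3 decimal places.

Under noisy-OR, P(barking | causes) = 1 − (1−0.065)·∏(1−qᵢ) over the active causes.
Numerator (weight on configurations with intruder): 0.895467·0.14 = 0.125365
Denominator P(barking | distant siren, ¬passing raccoon): 0.59795·0.86 + 0.895467·0.14 = 0.639602
P(intruder | barking, distant siren, ¬passing raccoon) = 0.125365/0.639602 ≈ 0.196

Pr[intruder | barking, distant siren, ¬passing raccoon] ≈ 0.196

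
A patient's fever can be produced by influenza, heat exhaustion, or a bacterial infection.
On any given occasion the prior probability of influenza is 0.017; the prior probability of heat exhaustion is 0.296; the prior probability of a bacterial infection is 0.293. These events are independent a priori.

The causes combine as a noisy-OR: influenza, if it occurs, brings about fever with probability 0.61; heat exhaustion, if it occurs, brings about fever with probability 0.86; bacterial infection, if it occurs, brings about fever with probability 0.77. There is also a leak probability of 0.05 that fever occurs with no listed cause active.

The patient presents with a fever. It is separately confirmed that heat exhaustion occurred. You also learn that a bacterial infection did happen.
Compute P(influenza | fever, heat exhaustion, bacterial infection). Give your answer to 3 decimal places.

Under noisy-OR, P(fever | causes) = 1 − (1−0.05)·∏(1−qᵢ) over the active causes.
For the numerator, keep only influenza=true terms: 0.98807·0.017 = 0.016797
Denominator P(fever | heat exhaustion, bacterial infection): 0.96941·0.983 + 0.98807·0.017 = 0.969727
P(influenza | fever, heat exhaustion, bacterial infection) = 0.016797/0.969727 ≈ 0.017

P(influenza | fever, heat exhaustion, bacterial infection) ≈ 0.017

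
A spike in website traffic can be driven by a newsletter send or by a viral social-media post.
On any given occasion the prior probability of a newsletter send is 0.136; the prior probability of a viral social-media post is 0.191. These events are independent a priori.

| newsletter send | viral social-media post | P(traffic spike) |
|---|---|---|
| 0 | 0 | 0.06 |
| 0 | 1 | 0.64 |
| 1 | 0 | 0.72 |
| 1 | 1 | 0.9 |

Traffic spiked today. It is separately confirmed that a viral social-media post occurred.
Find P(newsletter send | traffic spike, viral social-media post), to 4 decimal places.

Enumerate both values of newsletter send and weight by the priors:
  P(traffic spike | viral social-media post) = 0.64·0.864 + 0.9·0.136
        = 0.552960 + 0.122400 = 0.675360
The terms with newsletter send present sum to 0.122400, so
  P(newsletter send | traffic spike, viral social-media post) = 0.122400 / 0.675360 ≈ 0.1812

P(newsletter send | traffic spike, viral social-media post) ≈ 0.1812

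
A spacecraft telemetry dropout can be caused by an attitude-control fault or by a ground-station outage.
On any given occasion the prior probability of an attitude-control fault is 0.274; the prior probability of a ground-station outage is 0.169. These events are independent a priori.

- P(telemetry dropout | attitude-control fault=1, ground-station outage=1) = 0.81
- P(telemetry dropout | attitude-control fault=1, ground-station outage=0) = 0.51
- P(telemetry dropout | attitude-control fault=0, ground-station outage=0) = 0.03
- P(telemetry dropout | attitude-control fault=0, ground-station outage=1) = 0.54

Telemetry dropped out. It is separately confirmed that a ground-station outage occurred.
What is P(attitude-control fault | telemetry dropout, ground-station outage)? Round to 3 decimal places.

Weight on attitude-control fault=true, given the evidence: 0.81·0.274 = 0.221940
Normalizer over all consistent configurations: 0.54·0.726 + 0.81·0.274 = 0.613980
Posterior = 0.221940 / 0.613980 ≈ 0.361

P(attitude-control fault | telemetry dropout, ground-station outage) ≈ 0.361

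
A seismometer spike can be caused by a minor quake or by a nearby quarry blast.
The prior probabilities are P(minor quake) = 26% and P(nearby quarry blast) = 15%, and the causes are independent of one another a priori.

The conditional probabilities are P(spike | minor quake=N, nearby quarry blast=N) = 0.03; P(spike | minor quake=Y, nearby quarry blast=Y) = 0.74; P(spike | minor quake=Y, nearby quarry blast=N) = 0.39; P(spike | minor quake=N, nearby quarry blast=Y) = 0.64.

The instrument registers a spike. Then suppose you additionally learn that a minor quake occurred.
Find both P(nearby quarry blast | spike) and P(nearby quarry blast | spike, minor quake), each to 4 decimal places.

P(nearby quarry blast | spike) ≈ 0.4874; P(nearby quarry blast | spike, minor quake) ≈ 0.2508

P(spike) = 0.03×0.74×0.85 + 0.64×0.74×0.15 + 0.39×0.26×0.85 + 0.74×0.26×0.15 = 0.018870 + 0.071040 + 0.086190 + 0.028860 = 0.204960
Of this, 0.099900 comes from 0.071040 + 0.028860 (the nearby quarry blast=true cases).
P(nearby quarry blast | spike) = 0.099900 / 0.204960 ≈ 0.4874

With the extra evidence:
Sum P(spike|·) weighted by the priors over both values of nearby quarry blast:
  P(spike | minor quake) = 0.39×0.85 + 0.74×0.15
        = 0.331500 + 0.111000 = 0.442500
The terms with nearby quarry blast present sum to 0.111000, so
  P(nearby quarry blast | spike, minor quake) = 0.111000 / 0.442500 ≈ 0.2508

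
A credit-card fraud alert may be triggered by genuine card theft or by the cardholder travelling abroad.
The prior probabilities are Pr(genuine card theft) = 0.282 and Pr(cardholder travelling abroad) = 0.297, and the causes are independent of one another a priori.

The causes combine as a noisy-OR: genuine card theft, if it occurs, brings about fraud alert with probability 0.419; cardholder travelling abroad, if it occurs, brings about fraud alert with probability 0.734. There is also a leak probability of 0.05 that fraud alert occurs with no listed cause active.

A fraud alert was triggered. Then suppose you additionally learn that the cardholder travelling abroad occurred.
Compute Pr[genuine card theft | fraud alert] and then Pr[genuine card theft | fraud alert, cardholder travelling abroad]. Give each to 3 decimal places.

Pr[genuine card theft | fraud alert] ≈ 0.465; Pr[genuine card theft | fraud alert, cardholder travelling abroad] ≈ 0.310

Under noisy-OR, P(fraud alert | causes) = 1 − (1−0.05)·∏(1−qᵢ) over the active causes.
P(fraud alert) = 0.05*0.718*0.703 + 0.7473*0.718*0.297 + 0.44805*0.282*0.703 + 0.853181*0.282*0.297 = 0.025238 + 0.159359 + 0.088824 + 0.071457 = 0.344878
The genuine card theft-present share is 0.088824 + 0.071457 = 0.160281.
So P(genuine card theft | fraud alert) = 0.160281/0.344878 ≈ 0.465.

With the extra evidence:
P(fraud alert | cardholder travelling abroad) = 0.7473*0.718 + 0.853181*0.282 = 0.536561 + 0.240597 = 0.777158
Of this, 0.240597 comes from 0.853181*0.282 (the genuine card theft=true cases).
Hence the posterior is 0.240597/0.777158 ≈ 0.310.
The drop from 0.465 to 0.310 is the explaining-away (discounting) effect.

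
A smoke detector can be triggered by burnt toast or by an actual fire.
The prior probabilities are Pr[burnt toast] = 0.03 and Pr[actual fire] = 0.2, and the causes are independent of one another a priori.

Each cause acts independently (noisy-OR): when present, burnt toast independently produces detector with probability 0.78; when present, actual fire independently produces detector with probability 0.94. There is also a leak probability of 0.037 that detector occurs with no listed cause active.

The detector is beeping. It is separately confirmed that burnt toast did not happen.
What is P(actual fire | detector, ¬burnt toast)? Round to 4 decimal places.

P(actual fire | detector, ¬burnt toast) ≈ 0.8642

Under noisy-OR, P(detector | causes) = 1 − (1−0.037)·∏(1−qᵢ) over the active causes.
P(detector | ¬burnt toast) = 0.037×0.8 + 0.94222×0.2 = 0.029600 + 0.188444 = 0.218044
The actual fire-present share is 0.94222×0.2 = 0.188444.
Hence the posterior is 0.188444/0.218044 ≈ 0.8642.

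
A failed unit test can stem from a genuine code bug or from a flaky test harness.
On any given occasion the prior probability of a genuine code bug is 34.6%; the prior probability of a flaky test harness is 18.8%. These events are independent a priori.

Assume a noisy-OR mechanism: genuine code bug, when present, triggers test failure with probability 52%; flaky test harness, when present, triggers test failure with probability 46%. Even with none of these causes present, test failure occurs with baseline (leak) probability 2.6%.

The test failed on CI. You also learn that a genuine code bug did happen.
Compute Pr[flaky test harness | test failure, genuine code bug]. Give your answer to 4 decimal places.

Under noisy-OR, P(test failure | causes) = 1 − (1−0.026)·∏(1−qᵢ) over the active causes.
P(test failure | genuine code bug) = 0.53248×0.812 + 0.747539×0.188 = 0.432374 + 0.140537 = 0.572911
Of this, 0.140537 comes from 0.747539×0.188 (the flaky test harness=true cases).
So P(flaky test harness | test failure, genuine code bug) = 0.140537/0.572911 ≈ 0.2453.

Pr[flaky test harness | test failure, genuine code bug] ≈ 0.2453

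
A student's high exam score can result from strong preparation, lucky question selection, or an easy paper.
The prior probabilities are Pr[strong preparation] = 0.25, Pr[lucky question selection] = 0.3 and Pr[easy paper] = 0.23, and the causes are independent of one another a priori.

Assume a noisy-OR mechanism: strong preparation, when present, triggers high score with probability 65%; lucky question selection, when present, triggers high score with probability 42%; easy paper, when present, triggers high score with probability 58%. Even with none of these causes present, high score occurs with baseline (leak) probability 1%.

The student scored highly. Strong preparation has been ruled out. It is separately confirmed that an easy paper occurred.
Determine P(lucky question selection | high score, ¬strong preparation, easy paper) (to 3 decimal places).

Under noisy-OR, P(high score | causes) = 1 − (1−0.01)·∏(1−qᵢ) over the active causes.
P(high score | ¬strong preparation, easy paper) = 0.5842*0.7 + 0.758836*0.3 = 0.408940 + 0.227651 = 0.636591
The lucky question selection-present share is 0.758836*0.3 = 0.227651.
P(lucky question selection | high score, ¬strong preparation, easy paper) = 0.227651 / 0.636591 ≈ 0.358

P(lucky question selection | high score, ¬strong preparation, easy paper) ≈ 0.358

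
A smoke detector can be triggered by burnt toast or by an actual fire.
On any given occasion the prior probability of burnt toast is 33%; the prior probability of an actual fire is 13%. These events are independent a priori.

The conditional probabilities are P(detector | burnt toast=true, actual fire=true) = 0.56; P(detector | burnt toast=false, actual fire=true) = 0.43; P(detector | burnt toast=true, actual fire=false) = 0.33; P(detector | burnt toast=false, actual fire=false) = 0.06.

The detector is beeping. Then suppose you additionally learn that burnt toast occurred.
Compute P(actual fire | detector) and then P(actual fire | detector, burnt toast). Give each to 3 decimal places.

P(actual fire | detector) ≈ 0.322; P(actual fire | detector, burnt toast) ≈ 0.202

Weight on actual fire=true, given the evidence: 0.037453 + 0.024024 = 0.061477
Denominator P(detector): 0.06×0.67×0.87 + 0.43×0.67×0.13 + 0.33×0.33×0.87 + 0.56×0.33×0.13 = 0.191194
P(actual fire | detector) = 0.061477/0.191194 ≈ 0.322

Now condition on the additional information:
P(detector | burnt toast) = 0.33·0.87 + 0.56·0.13 = 0.287100 + 0.072800 = 0.359900
Restricting to configurations with actual fire present: 0.56·0.13 = 0.072800.
So P(actual fire | detector, burnt toast) = 0.072800/0.359900 ≈ 0.202.
This is intercausal reasoning (explaining away): once burnt toast accounts for the detector, actual fire becomes less likely.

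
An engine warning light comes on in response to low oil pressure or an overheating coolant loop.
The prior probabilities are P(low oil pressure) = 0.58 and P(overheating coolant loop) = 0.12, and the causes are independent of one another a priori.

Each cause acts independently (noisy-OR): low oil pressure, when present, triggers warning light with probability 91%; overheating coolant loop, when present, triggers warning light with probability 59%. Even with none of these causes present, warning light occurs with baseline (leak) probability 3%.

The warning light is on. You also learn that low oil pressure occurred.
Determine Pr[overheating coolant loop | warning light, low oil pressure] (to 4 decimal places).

Under noisy-OR, P(warning light | causes) = 1 − (1−0.03)·∏(1−qᵢ) over the active causes.
P(warning light | low oil pressure) = 0.9127·0.88 + 0.964207·0.12 = 0.803176 + 0.115705 = 0.918881
Of this, 0.115705 comes from 0.964207·0.12 (the overheating coolant loop=true cases).
P(overheating coolant loop | warning light, low oil pressure) = 0.115705 / 0.918881 ≈ 0.1259

Pr[overheating coolant loop | warning light, low oil pressure] ≈ 0.1259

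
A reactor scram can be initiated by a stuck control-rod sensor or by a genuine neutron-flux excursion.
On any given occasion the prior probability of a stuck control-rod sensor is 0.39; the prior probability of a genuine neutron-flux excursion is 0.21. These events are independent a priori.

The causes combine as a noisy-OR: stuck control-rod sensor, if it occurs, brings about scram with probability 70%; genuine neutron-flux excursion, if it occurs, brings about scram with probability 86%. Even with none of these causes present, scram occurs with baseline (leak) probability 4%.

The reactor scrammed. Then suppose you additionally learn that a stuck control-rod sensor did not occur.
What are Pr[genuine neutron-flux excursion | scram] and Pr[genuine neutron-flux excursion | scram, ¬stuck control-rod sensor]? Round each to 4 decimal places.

Under noisy-OR, P(scram | causes) = 1 − (1−0.04)·∏(1−qᵢ) over the active causes.
P(scram) = 0.04*0.61*0.79 + 0.8656*0.61*0.21 + 0.712*0.39*0.79 + 0.95968*0.39*0.21 = 0.019276 + 0.110883 + 0.219367 + 0.078598 = 0.428124
Restricting to configurations with genuine neutron-flux excursion present: 0.110883 + 0.078598 = 0.189481.
Hence the posterior is 0.189481/0.428124 ≈ 0.4426.

With the extra evidence:
Sum P(scram|·) weighted by the priors over both values of genuine neutron-flux excursion:
  P(scram | ¬stuck control-rod sensor) = 0.04·0.79 + 0.8656·0.21
        = 0.031600 + 0.181776 = 0.213376
The terms with genuine neutron-flux excursion present sum to 0.181776, so
  P(genuine neutron-flux excursion | scram, ¬stuck control-rod sensor) = 0.181776 / 0.213376 ≈ 0.8519
With stuck control-rod sensor excluded, genuine neutron-flux excursion must carry more of the explanatory weight for the scram.

Pr[genuine neutron-flux excursion | scram] ≈ 0.4426; Pr[genuine neutron-flux excursion | scram, ¬stuck control-rod sensor] ≈ 0.8519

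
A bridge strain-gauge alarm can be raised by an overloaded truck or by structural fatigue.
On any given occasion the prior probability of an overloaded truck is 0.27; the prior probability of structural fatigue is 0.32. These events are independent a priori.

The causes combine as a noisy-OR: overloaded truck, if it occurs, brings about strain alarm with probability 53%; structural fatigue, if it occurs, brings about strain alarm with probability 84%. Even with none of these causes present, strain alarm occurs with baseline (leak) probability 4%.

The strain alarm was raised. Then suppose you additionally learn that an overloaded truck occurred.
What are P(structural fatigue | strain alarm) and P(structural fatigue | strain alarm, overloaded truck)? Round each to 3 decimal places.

P(structural fatigue | strain alarm) ≈ 0.697; P(structural fatigue | strain alarm, overloaded truck) ≈ 0.443

Under noisy-OR, P(strain alarm | causes) = 1 − (1−0.04)·∏(1−qᵢ) over the active causes.
For the numerator, keep only structural fatigue=true terms: 0.197719 + 0.080163 = 0.277882
Normalizer over all consistent configurations: 0.04*0.73*0.68 + 0.8464*0.73*0.32 + 0.5488*0.27*0.68 + 0.927808*0.27*0.32 = 0.398498
P(structural fatigue | strain alarm) = 0.277882/0.398498 ≈ 0.697

Now condition on the additional information:
For the numerator, keep only structural fatigue=true terms: 0.927808·0.32 = 0.296899
The normalizing constant is 0.5488·0.68 + 0.927808·0.32 = 0.670083
Posterior = 0.296899 / 0.670083 ≈ 0.443
— overloaded truck explains away the evidence for structural fatigue.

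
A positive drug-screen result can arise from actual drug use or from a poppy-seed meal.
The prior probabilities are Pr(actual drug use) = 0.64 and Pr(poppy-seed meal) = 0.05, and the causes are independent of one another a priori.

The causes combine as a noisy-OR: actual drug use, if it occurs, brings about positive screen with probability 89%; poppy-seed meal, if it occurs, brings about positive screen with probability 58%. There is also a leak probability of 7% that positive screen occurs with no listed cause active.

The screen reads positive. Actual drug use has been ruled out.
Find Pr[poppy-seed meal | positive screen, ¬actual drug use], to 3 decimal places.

Pr[poppy-seed meal | positive screen, ¬actual drug use] ≈ 0.314

Under noisy-OR, P(positive screen | causes) = 1 − (1−0.07)·∏(1−qᵢ) over the active causes.
P(positive screen | ¬actual drug use) = 0.07·0.95 + 0.6094·0.05 = 0.066500 + 0.030470 = 0.096970
The poppy-seed meal-present share is 0.6094·0.05 = 0.030470.
So P(poppy-seed meal | positive screen, ¬actual drug use) = 0.030470/0.096970 ≈ 0.314.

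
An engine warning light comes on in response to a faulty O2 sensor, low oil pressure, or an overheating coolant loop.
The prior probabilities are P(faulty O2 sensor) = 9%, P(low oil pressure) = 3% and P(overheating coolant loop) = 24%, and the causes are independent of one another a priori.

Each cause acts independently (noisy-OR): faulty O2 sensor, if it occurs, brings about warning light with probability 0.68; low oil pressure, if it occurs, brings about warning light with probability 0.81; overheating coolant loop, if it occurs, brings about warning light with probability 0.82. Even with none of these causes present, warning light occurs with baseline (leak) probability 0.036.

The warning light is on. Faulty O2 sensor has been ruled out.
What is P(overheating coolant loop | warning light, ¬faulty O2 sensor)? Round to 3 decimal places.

P(overheating coolant loop | warning light, ¬faulty O2 sensor) ≈ 0.815

Under noisy-OR, P(warning light | causes) = 1 − (1−0.036)·∏(1−qᵢ) over the active causes.
P(warning light | ¬faulty O2 sensor) = 0.036×0.97×0.76 + 0.82648×0.97×0.24 + 0.81684×0.03×0.76 + 0.967031×0.03×0.24 = 0.026539 + 0.192405 + 0.018624 + 0.006963 = 0.244531
Of this, 0.199368 comes from 0.192405 + 0.006963 (the overheating coolant loop=true cases).
So P(overheating coolant loop | warning light, ¬faulty O2 sensor) = 0.199368/0.244531 ≈ 0.815.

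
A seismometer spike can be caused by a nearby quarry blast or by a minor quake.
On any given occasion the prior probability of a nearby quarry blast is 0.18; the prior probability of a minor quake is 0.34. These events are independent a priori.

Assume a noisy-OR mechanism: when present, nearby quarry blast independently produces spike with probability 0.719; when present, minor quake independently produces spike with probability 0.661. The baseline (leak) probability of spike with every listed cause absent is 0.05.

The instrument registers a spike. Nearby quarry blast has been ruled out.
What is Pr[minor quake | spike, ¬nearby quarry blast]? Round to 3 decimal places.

Under noisy-OR, P(spike | causes) = 1 − (1−0.05)·∏(1−qᵢ) over the active causes.
Enumerate both values of minor quake and weight by the priors:
  P(spike | ¬nearby quarry blast) = 0.05×0.66 + 0.67795×0.34
        = 0.033000 + 0.230503 = 0.263503
The terms with minor quake present sum to 0.230503, so
  P(minor quake | spike, ¬nearby quarry blast) = 0.230503 / 0.263503 ≈ 0.875

Pr[minor quake | spike, ¬nearby quarry blast] ≈ 0.875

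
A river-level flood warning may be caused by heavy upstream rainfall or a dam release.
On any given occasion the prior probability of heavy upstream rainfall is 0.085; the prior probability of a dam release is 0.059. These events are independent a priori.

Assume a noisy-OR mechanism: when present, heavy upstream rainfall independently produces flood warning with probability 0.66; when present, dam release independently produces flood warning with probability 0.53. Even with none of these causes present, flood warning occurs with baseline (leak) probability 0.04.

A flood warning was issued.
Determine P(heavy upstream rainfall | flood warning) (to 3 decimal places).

Under noisy-OR, P(flood warning | causes) = 1 − (1−0.04)·∏(1−qᵢ) over the active causes.
Numerator (weight on configurations with heavy upstream rainfall): 0.053878 + 0.004246 = 0.058124
Normalizer over all consistent configurations: 0.04*0.915*0.941 + 0.5488*0.915*0.059 + 0.6736*0.085*0.941 + 0.846592*0.085*0.059 = 0.122192
P(heavy upstream rainfall | flood warning) = 0.058124/0.122192 ≈ 0.476

P(heavy upstream rainfall | flood warning) ≈ 0.476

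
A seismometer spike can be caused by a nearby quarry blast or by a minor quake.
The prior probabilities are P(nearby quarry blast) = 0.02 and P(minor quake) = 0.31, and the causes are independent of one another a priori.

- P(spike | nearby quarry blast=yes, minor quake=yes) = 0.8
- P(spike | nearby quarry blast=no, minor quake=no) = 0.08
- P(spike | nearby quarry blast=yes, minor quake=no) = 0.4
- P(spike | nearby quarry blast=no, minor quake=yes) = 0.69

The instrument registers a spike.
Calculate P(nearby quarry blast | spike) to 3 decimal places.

P(nearby quarry blast | spike) ≈ 0.038

Enumerate the 4 (nearby quarry blast, minor quake) configurations and weight by the priors:
  P(spike) = 0.08×0.98×0.69 + 0.69×0.98×0.31 + 0.4×0.02×0.69 + 0.8×0.02×0.31
        = 0.054096 + 0.209622 + 0.005520 + 0.004960 = 0.274198
Configurations with nearby quarry blast contribute 0.010480, so
  P(nearby quarry blast | spike) = 0.010480 / 0.274198 ≈ 0.038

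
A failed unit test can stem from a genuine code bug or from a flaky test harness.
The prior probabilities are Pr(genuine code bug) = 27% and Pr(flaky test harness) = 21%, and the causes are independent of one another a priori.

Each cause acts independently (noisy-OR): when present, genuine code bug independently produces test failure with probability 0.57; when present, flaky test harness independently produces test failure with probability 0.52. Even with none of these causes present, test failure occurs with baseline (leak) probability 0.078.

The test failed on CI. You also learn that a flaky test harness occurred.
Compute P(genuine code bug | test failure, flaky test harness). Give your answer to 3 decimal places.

P(genuine code bug | test failure, flaky test harness) ≈ 0.349

Under noisy-OR, P(test failure | causes) = 1 − (1−0.078)·∏(1−qᵢ) over the active causes.
P(test failure | flaky test harness) = 0.55744*0.73 + 0.809699*0.27 = 0.406931 + 0.218619 = 0.625550
Of this, 0.218619 comes from 0.809699*0.27 (the genuine code bug=true cases).
Hence the posterior is 0.218619/0.625550 ≈ 0.349.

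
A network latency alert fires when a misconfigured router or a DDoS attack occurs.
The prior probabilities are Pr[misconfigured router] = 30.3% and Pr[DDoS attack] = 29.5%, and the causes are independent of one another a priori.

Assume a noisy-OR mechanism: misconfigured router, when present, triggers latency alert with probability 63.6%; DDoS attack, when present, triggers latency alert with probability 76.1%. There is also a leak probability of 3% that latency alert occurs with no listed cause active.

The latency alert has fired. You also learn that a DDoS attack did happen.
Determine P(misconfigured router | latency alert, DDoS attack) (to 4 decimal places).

Under noisy-OR, P(latency alert | causes) = 1 − (1−0.03)·∏(1−qᵢ) over the active causes.
P(latency alert | DDoS attack) = 0.76817*0.697 + 0.915614*0.303 = 0.535414 + 0.277431 = 0.812845
Restricting to configurations with misconfigured router present: 0.915614*0.303 = 0.277431.
P(misconfigured router | latency alert, DDoS attack) = 0.277431 / 0.812845 ≈ 0.3413

P(misconfigured router | latency alert, DDoS attack) ≈ 0.3413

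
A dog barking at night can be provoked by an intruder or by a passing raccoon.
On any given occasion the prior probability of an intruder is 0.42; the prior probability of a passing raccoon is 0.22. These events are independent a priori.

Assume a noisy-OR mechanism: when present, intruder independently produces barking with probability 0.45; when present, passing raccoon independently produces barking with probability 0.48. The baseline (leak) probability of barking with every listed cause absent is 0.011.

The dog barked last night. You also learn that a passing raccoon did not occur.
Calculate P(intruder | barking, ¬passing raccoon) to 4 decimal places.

Under noisy-OR, P(barking | causes) = 1 − (1−0.011)·∏(1−qᵢ) over the active causes.
By total probability over both values of intruder:
  P(barking | ¬passing raccoon) = 0.011*0.58 + 0.45605*0.42
        = 0.006380 + 0.191541 = 0.197921
Configurations with intruder contribute 0.191541, so
  P(intruder | barking, ¬passing raccoon) = 0.191541 / 0.197921 ≈ 0.9678

P(intruder | barking, ¬passing raccoon) ≈ 0.9678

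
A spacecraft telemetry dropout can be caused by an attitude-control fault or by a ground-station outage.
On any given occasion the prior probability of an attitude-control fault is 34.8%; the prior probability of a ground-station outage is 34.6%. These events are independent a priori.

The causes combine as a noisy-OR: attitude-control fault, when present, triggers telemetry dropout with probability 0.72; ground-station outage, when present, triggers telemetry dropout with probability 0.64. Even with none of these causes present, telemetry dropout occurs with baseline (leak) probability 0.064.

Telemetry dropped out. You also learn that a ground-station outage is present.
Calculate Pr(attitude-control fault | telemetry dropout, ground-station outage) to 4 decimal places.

Pr(attitude-control fault | telemetry dropout, ground-station outage) ≈ 0.4216

Under noisy-OR, P(telemetry dropout | causes) = 1 − (1−0.064)·∏(1−qᵢ) over the active causes.
P(telemetry dropout | ground-station outage) = 0.66304×0.652 + 0.905651×0.348 = 0.432302 + 0.315167 = 0.747469
The attitude-control fault-present share is 0.905651×0.348 = 0.315167.
So P(attitude-control fault | telemetry dropout, ground-station outage) = 0.315167/0.747469 ≈ 0.4216.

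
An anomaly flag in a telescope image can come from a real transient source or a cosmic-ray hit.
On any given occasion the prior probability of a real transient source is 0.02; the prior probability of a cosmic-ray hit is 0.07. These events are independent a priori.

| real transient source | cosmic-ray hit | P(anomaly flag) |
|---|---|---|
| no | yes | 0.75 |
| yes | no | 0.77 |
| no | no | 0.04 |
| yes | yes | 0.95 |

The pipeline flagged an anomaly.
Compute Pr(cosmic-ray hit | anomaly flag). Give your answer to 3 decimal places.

By total probability over the 4 (real transient source, cosmic-ray hit) configurations:
  P(anomaly flag) = 0.04*0.98*0.93 + 0.75*0.98*0.07 + 0.77*0.02*0.93 + 0.95*0.02*0.07
        = 0.036456 + 0.051450 + 0.014322 + 0.001330 = 0.103558
The terms with cosmic-ray hit present sum to 0.052780, so
  P(cosmic-ray hit | anomaly flag) = 0.052780 / 0.103558 ≈ 0.510

Pr(cosmic-ray hit | anomaly flag) ≈ 0.510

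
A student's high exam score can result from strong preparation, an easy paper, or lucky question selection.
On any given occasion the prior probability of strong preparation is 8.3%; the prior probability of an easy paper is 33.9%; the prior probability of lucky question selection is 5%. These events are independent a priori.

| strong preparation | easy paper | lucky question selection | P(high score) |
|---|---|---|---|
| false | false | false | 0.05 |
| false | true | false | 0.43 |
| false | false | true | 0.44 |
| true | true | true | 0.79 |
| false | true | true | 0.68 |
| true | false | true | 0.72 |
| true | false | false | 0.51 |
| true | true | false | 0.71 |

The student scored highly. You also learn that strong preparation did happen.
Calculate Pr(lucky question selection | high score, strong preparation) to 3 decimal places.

P(high score | strong preparation) = 0.51*0.661*0.95 + 0.72*0.661*0.05 + 0.71*0.339*0.95 + 0.79*0.339*0.05 = 0.320254 + 0.023796 + 0.228656 + 0.013391 = 0.586097
Of this, 0.037187 comes from 0.023796 + 0.013391 (the lucky question selection=true cases).
P(lucky question selection | high score, strong preparation) = 0.037187 / 0.586097 ≈ 0.063

Pr(lucky question selection | high score, strong preparation) ≈ 0.063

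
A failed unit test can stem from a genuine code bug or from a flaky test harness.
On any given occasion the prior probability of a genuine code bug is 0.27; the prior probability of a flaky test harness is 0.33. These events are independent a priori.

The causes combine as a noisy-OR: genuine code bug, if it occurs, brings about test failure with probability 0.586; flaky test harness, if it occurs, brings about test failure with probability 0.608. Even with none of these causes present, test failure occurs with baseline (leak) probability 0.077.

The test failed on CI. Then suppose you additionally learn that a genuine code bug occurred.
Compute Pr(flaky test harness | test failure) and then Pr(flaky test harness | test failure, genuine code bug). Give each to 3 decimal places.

Pr(flaky test harness | test failure) ≈ 0.606; Pr(flaky test harness | test failure, genuine code bug) ≈ 0.404

Under noisy-OR, P(test failure | causes) = 1 − (1−0.077)·∏(1−qᵢ) over the active causes.
By total probability over the 4 (genuine code bug, flaky test harness) configurations:
  P(test failure) = 0.077·0.73·0.67 + 0.638184·0.73·0.33 + 0.617878·0.27·0.67 + 0.850208·0.27·0.33
        = 0.037661 + 0.153739 + 0.111774 + 0.075754 = 0.378928
Keeping only the flaky test harness-present terms gives 0.229493, so
  P(flaky test harness | test failure) = 0.229493 / 0.378928 ≈ 0.606

Now condition on the additional information:
By total probability over both values of flaky test harness:
  P(test failure | genuine code bug) = 0.617878·0.67 + 0.850208·0.33
        = 0.413978 + 0.280569 = 0.694547
The terms with flaky test harness present sum to 0.280569, so
  P(flaky test harness | test failure, genuine code bug) = 0.280569 / 0.694547 ≈ 0.404
— genuine code bug explains away the evidence for flaky test harness.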